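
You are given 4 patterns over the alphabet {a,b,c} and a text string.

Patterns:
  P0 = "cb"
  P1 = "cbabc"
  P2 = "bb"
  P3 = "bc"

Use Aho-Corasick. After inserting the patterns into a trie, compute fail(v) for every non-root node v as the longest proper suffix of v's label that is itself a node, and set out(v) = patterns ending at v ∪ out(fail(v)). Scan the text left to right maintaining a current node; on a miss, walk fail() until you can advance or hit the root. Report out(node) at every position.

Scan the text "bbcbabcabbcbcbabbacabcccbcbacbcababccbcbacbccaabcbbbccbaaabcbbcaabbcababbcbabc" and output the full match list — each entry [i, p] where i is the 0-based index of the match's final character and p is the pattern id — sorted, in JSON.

Build automaton:
Trie (insert patterns):
  n0 'ε': b→6 c→1
  n1 'c': b→2
  n2 'cb': a→3  [P0 ends]
  n3 'cba': b→4
  n4 'cbab': c→5
  n5 'cbabc': ·  [P1 ends]
  n6 'b': b→7 c→8
  n7 'bb': ·  [P2 ends]
  n8 'bc': ·  [P3 ends]

Failure links (BFS by depth):
  fail(1) 'c': from fail(0)=0 chase 'c': 0 ⇒ 0;  out=∅∪out(0)=∅
  fail(6) 'b': from fail(0)=0 chase 'b': 0 ⇒ 0;  out=∅∪out(0)=∅
  fail(2) 'cb': from fail(1)=0 chase 'b': 0 ⇒ 6;  out={0}∪out(6)={0}
  fail(7) 'bb': from fail(6)=0 chase 'b': 0 ⇒ 6;  out={2}∪out(6)={2}
  fail(8) 'bc': from fail(6)=0 chase 'c': 0 ⇒ 1;  out={3}∪out(1)={3}
  fail(3) 'cba': from fail(2)=6 chase 'a': 6→0 ⇒ 0;  out=∅∪out(0)=∅
  fail(4) 'cbab': from fail(3)=0 chase 'b': 0 ⇒ 6;  out=∅∪out(6)=∅
  fail(5) 'cbabc': from fail(4)=6 chase 'c': 6 ⇒ 8;  out={1}∪out(8)={1,3}

Scan:
[0] read 'b'  n0⇒n6
[1] read 'b'  n6⇒n7  ** P2@[0:1]
[2] read 'c'  n7⇒n8 (via fail)  ** P3@[1:2]
[3] read 'b'  n8⇒n2 (via fail)  ** P0@[2:3]
[4] read 'a'  n2⇒n3
[5] read 'b'  n3⇒n4
[6] read 'c'  n4⇒n5  ** P1@[2:6],P3@[5:6]
[7] read 'a'  n5⇒n0 (via fail)
[8] read 'b'  n0⇒n6
[9] read 'b'  n6⇒n7  ** P2@[8:9]
[10] read 'c'  n7⇒n8 (via fail)  ** P3@[9:10]
[11] read 'b'  n8⇒n2 (via fail)  ** P0@[10:11]
[12] read 'c'  n2⇒n8 (via fail)  ** P3@[11:12]
[13] read 'b'  n8⇒n2 (via fail)  ** P0@[12:13]
[14] read 'a'  n2⇒n3
[15] read 'b'  n3⇒n4
[16] read 'b'  n4⇒n7 (via fail)  ** P2@[15:16]
[17] read 'a'  n7⇒n0 (via fail)
[18] read 'c'  n0⇒n1
[19] read 'a'  n1⇒n0 (via fail)
[20] read 'b'  n0⇒n6
[21] read 'c'  n6⇒n8  ** P3@[20:21]
[22] read 'c'  n8⇒n1 (via fail)
[23] read 'c'  n1⇒n1 (via fail)
[24] read 'b'  n1⇒n2  ** P0@[23:24]
[25] read 'c'  n2⇒n8 (via fail)  ** P3@[24:25]
[26] read 'b'  n8⇒n2 (via fail)  ** P0@[25:26]
[27] read 'a'  n2⇒n3
[28] read 'c'  n3⇒n1 (via fail)
[29] read 'b'  n1⇒n2  ** P0@[28:29]
[30] read 'c'  n2⇒n8 (via fail)  ** P3@[29:30]
[31] read 'a'  n8⇒n0 (via fail)
[32] read 'b'  n0⇒n6
[33] read 'a'  n6⇒n0 (via fail)
[34] read 'b'  n0⇒n6
[35] read 'c'  n6⇒n8  ** P3@[34:35]
[36] read 'c'  n8⇒n1 (via fail)
[37] read 'b'  n1⇒n2  ** P0@[36:37]
[38] read 'c'  n2⇒n8 (via fail)  ** P3@[37:38]
[39] read 'b'  n8⇒n2 (via fail)  ** P0@[38:39]
[40] read 'a'  n2⇒n3
[41] read 'c'  n3⇒n1 (via fail)
[42] read 'b'  n1⇒n2  ** P0@[41:42]
[43] read 'c'  n2⇒n8 (via fail)  ** P3@[42:43]
[44] read 'c'  n8⇒n1 (via fail)
[45] read 'a'  n1⇒n0 (via fail)
[46] read 'a'  n0⇒n0
[47] read 'b'  n0⇒n6
[48] read 'c'  n6⇒n8  ** P3@[47:48]
[49] read 'b'  n8⇒n2 (via fail)  ** P0@[48:49]
[50] read 'b'  n2⇒n7 (via fail)  ** P2@[49:50]
[51] read 'b'  n7⇒n7 (via fail)  ** P2@[50:51]
[52] read 'c'  n7⇒n8 (via fail)  ** P3@[51:52]
[53] read 'c'  n8⇒n1 (via fail)
[54] read 'b'  n1⇒n2  ** P0@[53:54]
[55] read 'a'  n2⇒n3
[56] read 'a'  n3⇒n0 (via fail)
[57] read 'a'  n0⇒n0
[58] read 'b'  n0⇒n6
[59] read 'c'  n6⇒n8  ** P3@[58:59]
[60] read 'b'  n8⇒n2 (via fail)  ** P0@[59:60]
[61] read 'b'  n2⇒n7 (via fail)  ** P2@[60:61]
[62] read 'c'  n7⇒n8 (via fail)  ** P3@[61:62]
[63] read 'a'  n8⇒n0 (via fail)
[64] read 'a'  n0⇒n0
[65] read 'b'  n0⇒n6
[66] read 'b'  n6⇒n7  ** P2@[65:66]
[67] read 'c'  n7⇒n8 (via fail)  ** P3@[66:67]
[68] read 'a'  n8⇒n0 (via fail)
[69] read 'b'  n0⇒n6
[70] read 'a'  n6⇒n0 (via fail)
[71] read 'b'  n0⇒n6
[72] read 'b'  n6⇒n7  ** P2@[71:72]
[73] read 'c'  n7⇒n8 (via fail)  ** P3@[72:73]
[74] read 'b'  n8⇒n2 (via fail)  ** P0@[73:74]
[75] read 'a'  n2⇒n3
[76] read 'b'  n3⇒n4
[77] read 'c'  n4⇒n5  ** P1@[73:77],P3@[76:77]

Matches: [[1,2],[2,3],[3,0],[6,1],[6,3],[9,2],[10,3],[11,0],[12,3],[13,0],[16,2],[21,3],[24,0],[25,3],[26,0],[29,0],[30,3],[35,3],[37,0],[38,3],[39,0],[42,0],[43,3],[48,3],[49,0],[50,2],[51,2],[52,3],[54,0],[59,3],[60,0],[61,2],[62,3],[66,2],[67,3],[72,2],[73,3],[74,0],[77,1],[77,3]]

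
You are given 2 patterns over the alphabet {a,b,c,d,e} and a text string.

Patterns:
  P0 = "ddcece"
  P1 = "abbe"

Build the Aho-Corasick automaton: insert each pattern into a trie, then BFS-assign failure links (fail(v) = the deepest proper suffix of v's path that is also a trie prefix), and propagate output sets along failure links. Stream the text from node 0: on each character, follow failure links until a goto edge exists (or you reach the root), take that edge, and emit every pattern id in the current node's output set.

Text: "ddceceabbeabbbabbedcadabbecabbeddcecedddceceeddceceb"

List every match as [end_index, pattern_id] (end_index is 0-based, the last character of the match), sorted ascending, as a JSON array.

Construct AC machine:
Trie nodes:
  0='ε' goto a→7 d→1
  1='d' goto d→2
  2='dd' goto c→3
  3='ddc' goto e→4
  4='ddce' goto c→5
  5='ddcec' goto e→6
  6='ddcece' goto ·  [P0 ends]
  7='a' goto b→8
  8='ab' goto b→9
  9='abb' goto e→10
  10='abbe' goto ·  [P1 ends]

BFS fail/out derivation:
  fail(1) 'd': from fail(0)=0 chase 'd': 0 ⇒ 0;  out=∅∪out(0)=∅
  fail(7) 'a': from fail(0)=0 chase 'a': 0 ⇒ 0;  out=∅∪out(0)=∅
  fail(2) 'dd': from fail(1)=0 chase 'd': 0 ⇒ 1;  out=∅∪out(1)=∅
  fail(8) 'ab': from fail(7)=0 chase 'b': 0 ⇒ 0;  out=∅∪out(0)=∅
  fail(3) 'ddc': from fail(2)=1 chase 'c': 1→0 ⇒ 0;  out=∅∪out(0)=∅
  fail(9) 'abb': from fail(8)=0 chase 'b': 0 ⇒ 0;  out=∅∪out(0)=∅
  fail(4) 'ddce': from fail(3)=0 chase 'e': 0 ⇒ 0;  out=∅∪out(0)=∅
  fail(10) 'abbe': from fail(9)=0 chase 'e': 0 ⇒ 0;  out={1}∪out(0)={1}
  fail(5) 'ddcec': from fail(4)=0 chase 'c': 0 ⇒ 0;  out=∅∪out(0)=∅
  fail(6) 'ddcece': from fail(5)=0 chase 'e': 0 ⇒ 0;  out={0}∪out(0)={0}

Text stream:
pos 0 'd': at 1
pos 1 'd': at 2
pos 2 'c': at 3
pos 3 'e': at 4
pos 4 'c': at 5
pos 5 'e': at 6  emit P0@[0:5]
pos 6 'a': at 7 (fail-walked)
pos 7 'b': at 8
pos 8 'b': at 9
pos 9 'e': at 10  emit P1@[6:9]
pos 10 'a': at 7 (fail-walked)
pos 11 'b': at 8
pos 12 'b': at 9
pos 13 'b': at 0 (fail-walked)
pos 14 'a': at 7
pos 15 'b': at 8
pos 16 'b': at 9
pos 17 'e': at 10  emit P1@[14:17]
pos 18 'd': at 1 (fail-walked)
pos 19 'c': at 0 (fail-walked)
pos 20 'a': at 7
pos 21 'd': at 1 (fail-walked)
pos 22 'a': at 7 (fail-walked)
pos 23 'b': at 8
pos 24 'b': at 9
pos 25 'e': at 10  emit P1@[22:25]
pos 26 'c': at 0 (fail-walked)
pos 27 'a': at 7
pos 28 'b': at 8
pos 29 'b': at 9
pos 30 'e': at 10  emit P1@[27:30]
pos 31 'd': at 1 (fail-walked)
pos 32 'd': at 2
pos 33 'c': at 3
pos 34 'e': at 4
pos 35 'c': at 5
pos 36 'e': at 6  emit P0@[31:36]
pos 37 'd': at 1 (fail-walked)
pos 38 'd': at 2
pos 39 'd': at 2 (fail-walked)
pos 40 'c': at 3
pos 41 'e': at 4
pos 42 'c': at 5
pos 43 'e': at 6  emit P0@[38:43]
pos 44 'e': at 0 (fail-walked)
pos 45 'd': at 1
pos 46 'd': at 2
pos 47 'c': at 3
pos 48 'e': at 4
pos 49 'c': at 5
pos 50 'e': at 6  emit P0@[45:50]
pos 51 'b': at 0 (fail-walked)

Matches: [[5,0],[9,1],[17,1],[25,1],[30,1],[36,0],[43,0],[50,0]]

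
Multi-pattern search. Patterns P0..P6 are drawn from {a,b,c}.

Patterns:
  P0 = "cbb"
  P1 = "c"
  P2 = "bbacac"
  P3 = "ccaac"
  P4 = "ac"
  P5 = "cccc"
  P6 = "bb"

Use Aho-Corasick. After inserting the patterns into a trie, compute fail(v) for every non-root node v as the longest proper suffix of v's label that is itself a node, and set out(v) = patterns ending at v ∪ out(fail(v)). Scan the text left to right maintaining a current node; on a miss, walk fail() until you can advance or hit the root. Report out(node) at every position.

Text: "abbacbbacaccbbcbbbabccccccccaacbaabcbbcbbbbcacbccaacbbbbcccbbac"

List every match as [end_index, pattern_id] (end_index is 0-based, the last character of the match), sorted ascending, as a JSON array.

Build automaton:
Trie (insert patterns):
  0='ε' goto a→14 b→4 c→1
  1='c' goto b→2 c→10  [P1 ends]
  2='cb' goto b→3
  3='cbb' goto ·  [P0 ends]
  4='b' goto b→5
  5='bb' goto a→6  [P6 ends]
  6='bba' goto c→7
  7='bbac' goto a→8
  8='bbaca' goto c→9
  9='bbacac' goto ·  [P2 ends]
  10='cc' goto a→11 c→16
  11='cca' goto a→12
  12='ccaa' goto c→13
  13='ccaac' goto ·  [P3 ends]
  14='a' goto c→15
  15='ac' goto ·  [P4 ends]
  16='ccc' goto c→17
  17='cccc' goto ·  [P5 ends]

Failure links (BFS by depth):
  fail(1) 'c': from fail(0)=0 chase 'c': 0 ⇒ 0;  out={1}∪out(0)={1}
  fail(4) 'b': from fail(0)=0 chase 'b': 0 ⇒ 0;  out=∅∪out(0)=∅
  fail(14) 'a': from fail(0)=0 chase 'a': 0 ⇒ 0;  out=∅∪out(0)=∅
  fail(2) 'cb': from fail(1)=0 chase 'b': 0 ⇒ 4;  out=∅∪out(4)=∅
  fail(5) 'bb': from fail(4)=0 chase 'b': 0 ⇒ 4;  out={6}∪out(4)={6}
  fail(10) 'cc': from fail(1)=0 chase 'c': 0 ⇒ 1;  out=∅∪out(1)={1}
  fail(15) 'ac': from fail(14)=0 chase 'c': 0 ⇒ 1;  out={4}∪out(1)={1,4}
  fail(3) 'cbb': from fail(2)=4 chase 'b': 4 ⇒ 5;  out={0}∪out(5)={0,6}
  fail(6) 'bba': from fail(5)=4 chase 'a': 4→0 ⇒ 14;  out=∅∪out(14)=∅
  fail(11) 'cca': from fail(10)=1 chase 'a': 1→0 ⇒ 14;  out=∅∪out(14)=∅
  fail(16) 'ccc': from fail(10)=1 chase 'c': 1 ⇒ 10;  out=∅∪out(10)={1}
  fail(7) 'bbac': from fail(6)=14 chase 'c': 14 ⇒ 15;  out=∅∪out(15)={1,4}
  fail(12) 'ccaa': from fail(11)=14 chase 'a': 14→0 ⇒ 14;  out=∅∪out(14)=∅
  fail(17) 'cccc': from fail(16)=10 chase 'c': 10 ⇒ 16;  out={5}∪out(16)={1,5}
  fail(8) 'bbaca': from fail(7)=15 chase 'a': 15→1→0 ⇒ 14;  out=∅∪out(14)=∅
  fail(13) 'ccaac': from fail(12)=14 chase 'c': 14 ⇒ 15;  out={3}∪out(15)={1,3,4}
  fail(9) 'bbacac': from fail(8)=14 chase 'c': 14 ⇒ 15;  out={2}∪out(15)={1,2,4}

Run:
i=0 'a': node 0→14
i=1 'b': node 14→4 ·f
i=2 'b': node 4→5  emit P6@[1:2]
i=3 'a': node 5→6
i=4 'c': node 6→7  emit P1@[4:4],P4@[3:4]
i=5 'b': node 7→2 ·f
i=6 'b': node 2→3  emit P0@[4:6],P6@[5:6]
i=7 'a': node 3→6 ·f
i=8 'c': node 6→7  emit P1@[8:8],P4@[7:8]
i=9 'a': node 7→8
i=10 'c': node 8→9  emit P1@[10:10],P2@[5:10],P4@[9:10]
i=11 'c': node 9→10 ·f  emit P1@[11:11]
i=12 'b': node 10→2 ·f
i=13 'b': node 2→3  emit P0@[11:13],P6@[12:13]
i=14 'c': node 3→1 ·f  emit P1@[14:14]
i=15 'b': node 1→2
i=16 'b': node 2→3  emit P0@[14:16],P6@[15:16]
i=17 'b': node 3→5 ·f  emit P6@[16:17]
i=18 'a': node 5→6
i=19 'b': node 6→4 ·f
i=20 'c': node 4→1 ·f  emit P1@[20:20]
i=21 'c': node 1→10  emit P1@[21:21]
i=22 'c': node 10→16  emit P1@[22:22]
i=23 'c': node 16→17  emit P1@[23:23],P5@[20:23]
i=24 'c': node 17→17 ·f  emit P1@[24:24],P5@[21:24]
i=25 'c': node 17→17 ·f  emit P1@[25:25],P5@[22:25]
i=26 'c': node 17→17 ·f  emit P1@[26:26],P5@[23:26]
i=27 'c': node 17→17 ·f  emit P1@[27:27],P5@[24:27]
i=28 'a': node 17→11 ·f
i=29 'a': node 11→12
i=30 'c': node 12→13  emit P1@[30:30],P3@[26:30],P4@[29:30]
i=31 'b': node 13→2 ·f
i=32 'a': node 2→14 ·f
i=33 'a': node 14→14 ·f
i=34 'b': node 14→4 ·f
i=35 'c': node 4→1 ·f  emit P1@[35:35]
i=36 'b': node 1→2
i=37 'b': node 2→3  emit P0@[35:37],P6@[36:37]
i=38 'c': node 3→1 ·f  emit P1@[38:38]
i=39 'b': node 1→2
i=40 'b': node 2→3  emit P0@[38:40],P6@[39:40]
i=41 'b': node 3→5 ·f  emit P6@[40:41]
i=42 'b': node 5→5 ·f  emit P6@[41:42]
i=43 'c': node 5→1 ·f  emit P1@[43:43]
i=44 'a': node 1→14 ·f
i=45 'c': node 14→15  emit P1@[45:45],P4@[44:45]
i=46 'b': node 15→2 ·f
i=47 'c': node 2→1 ·f  emit P1@[47:47]
i=48 'c': node 1→10  emit P1@[48:48]
i=49 'a': node 10→11
i=50 'a': node 11→12
i=51 'c': node 12→13  emit P1@[51:51],P3@[47:51],P4@[50:51]
i=52 'b': node 13→2 ·f
i=53 'b': node 2→3  emit P0@[51:53],P6@[52:53]
i=54 'b': node 3→5 ·f  emit P6@[53:54]
i=55 'b': node 5→5 ·f  emit P6@[54:55]
i=56 'c': node 5→1 ·f  emit P1@[56:56]
i=57 'c': node 1→10  emit P1@[57:57]
i=58 'c': node 10→16  emit P1@[58:58]
i=59 'b': node 16→2 ·f
i=60 'b': node 2→3  emit P0@[58:60],P6@[59:60]
i=61 'a': node 3→6 ·f
i=62 'c': node 6→7  emit P1@[62:62],P4@[61:62]

Result: [[2,6],[4,1],[4,4],[6,0],[6,6],[8,1],[8,4],[10,1],[10,2],[10,4],[11,1],[13,0],[13,6],[14,1],[16,0],[16,6],[17,6],[20,1],[21,1],[22,1],[23,1],[23,5],[24,1],[24,5],[25,1],[25,5],[26,1],[26,5],[27,1],[27,5],[30,1],[30,3],[30,4],[35,1],[37,0],[37,6],[38,1],[40,0],[40,6],[41,6],[42,6],[43,1],[45,1],[45,4],[47,1],[48,1],[51,1],[51,3],[51,4],[53,0],[53,6],[54,6],[55,6],[56,1],[57,1],[58,1],[60,0],[60,6],[62,1],[62,4]]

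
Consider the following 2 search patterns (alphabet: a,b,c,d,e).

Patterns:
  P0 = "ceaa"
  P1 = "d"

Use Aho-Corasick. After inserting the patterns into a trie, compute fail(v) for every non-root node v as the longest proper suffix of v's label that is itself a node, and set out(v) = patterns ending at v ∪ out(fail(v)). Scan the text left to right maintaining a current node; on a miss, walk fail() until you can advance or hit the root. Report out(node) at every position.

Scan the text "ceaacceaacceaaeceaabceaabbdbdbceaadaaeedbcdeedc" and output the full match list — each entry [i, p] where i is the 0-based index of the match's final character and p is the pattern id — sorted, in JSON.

Build:
Trie (insert patterns):
  n0 'ε': c→1 d→5
  n1 'c': e→2
  n2 'ce': a→3
  n3 'cea': a→4
  n4 'ceaa': ·  [P0 ends]
  n5 'd': ·  [P1 ends]

BFS fail/out derivation:
  fail(1) 'c': from fail(0)=0 chase 'c': 0 ⇒ 0;  out=∅∪out(0)=∅
  fail(5) 'd': from fail(0)=0 chase 'd': 0 ⇒ 0;  out={1}∪out(0)={1}
  fail(2) 'ce': from fail(1)=0 chase 'e': 0 ⇒ 0;  out=∅∪out(0)=∅
  fail(3) 'cea': from fail(2)=0 chase 'a': 0 ⇒ 0;  out=∅∪out(0)=∅
  fail(4) 'ceaa': from fail(3)=0 chase 'a': 0 ⇒ 0;  out={0}∪out(0)={0}

Scan:
pos 0 'c': at 1
pos 1 'e': at 2
pos 2 'a': at 3
pos 3 'a': at 4  → match P0@[0:3]
pos 4 'c': at 1 (via fail)
pos 5 'c': at 1 (via fail)
pos 6 'e': at 2
pos 7 'a': at 3
pos 8 'a': at 4  → match P0@[5:8]
pos 9 'c': at 1 (via fail)
pos 10 'c': at 1 (via fail)
pos 11 'e': at 2
pos 12 'a': at 3
pos 13 'a': at 4  → match P0@[10:13]
pos 14 'e': at 0 (via fail)
pos 15 'c': at 1
pos 16 'e': at 2
pos 17 'a': at 3
pos 18 'a': at 4  → match P0@[15:18]
pos 19 'b': at 0 (via fail)
pos 20 'c': at 1
pos 21 'e': at 2
pos 22 'a': at 3
pos 23 'a': at 4  → match P0@[20:23]
pos 24 'b': at 0 (via fail)
pos 25 'b': at 0
pos 26 'd': at 5  → match P1@[26:26]
pos 27 'b': at 0 (via fail)
pos 28 'd': at 5  → match P1@[28:28]
pos 29 'b': at 0 (via fail)
pos 30 'c': at 1
pos 31 'e': at 2
pos 32 'a': at 3
pos 33 'a': at 4  → match P0@[30:33]
pos 34 'd': at 5 (via fail)  → match P1@[34:34]
pos 35 'a': at 0 (via fail)
pos 36 'a': at 0
pos 37 'e': at 0
pos 38 'e': at 0
pos 39 'd': at 5  → match P1@[39:39]
pos 40 'b': at 0 (via fail)
pos 41 'c': at 1
pos 42 'd': at 5 (via fail)  → match P1@[42:42]
pos 43 'e': at 0 (via fail)
pos 44 'e': at 0
pos 45 'd': at 5  → match P1@[45:45]
pos 46 'c': at 1 (via fail)

All matches (sorted): [[3,0],[8,0],[13,0],[18,0],[23,0],[26,1],[28,1],[33,0],[34,1],[39,1],[42,1],[45,1]]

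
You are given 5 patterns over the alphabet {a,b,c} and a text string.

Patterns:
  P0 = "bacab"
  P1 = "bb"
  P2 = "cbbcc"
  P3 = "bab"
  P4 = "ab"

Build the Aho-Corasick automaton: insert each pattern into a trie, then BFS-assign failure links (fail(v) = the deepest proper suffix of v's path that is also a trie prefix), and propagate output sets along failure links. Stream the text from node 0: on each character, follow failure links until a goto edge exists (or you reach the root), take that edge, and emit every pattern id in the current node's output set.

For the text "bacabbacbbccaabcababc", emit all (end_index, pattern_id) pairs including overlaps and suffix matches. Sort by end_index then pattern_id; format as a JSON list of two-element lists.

Build:
Trie (insert patterns):
  0='ε' goto a→13 b→1 c→7
  1='b' goto a→2 b→6
  2='ba' goto b→12 c→3
  3='bac' goto a→4
  4='baca' goto b→5
  5='bacab' goto ·  [P0 ends]
  6='bb' goto ·  [P1 ends]
  7='c' goto b→8
  8='cb' goto b→9
  9='cbb' goto c→10
  10='cbbc' goto c→11
  11='cbbcc' goto ·  [P2 ends]
  12='bab' goto ·  [P3 ends]
  13='a' goto b→14
  14='ab' goto ·  [P4 ends]

BFS fail/out derivation:
  fail(1) 'b': from fail(0)=0 chase 'b': 0 ⇒ 0;  out=∅∪out(0)=∅
  fail(7) 'c': from fail(0)=0 chase 'c': 0 ⇒ 0;  out=∅∪out(0)=∅
  fail(13) 'a': from fail(0)=0 chase 'a': 0 ⇒ 0;  out=∅∪out(0)=∅
  fail(2) 'ba': from fail(1)=0 chase 'a': 0 ⇒ 13;  out=∅∪out(13)=∅
  fail(6) 'bb': from fail(1)=0 chase 'b': 0 ⇒ 1;  out={1}∪out(1)={1}
  fail(8) 'cb': from fail(7)=0 chase 'b': 0 ⇒ 1;  out=∅∪out(1)=∅
  fail(14) 'ab': from fail(13)=0 chase 'b': 0 ⇒ 1;  out={4}∪out(1)={4}
  fail(3) 'bac': from fail(2)=13 chase 'c': 13→0 ⇒ 7;  out=∅∪out(7)=∅
  fail(9) 'cbb': from fail(8)=1 chase 'b': 1 ⇒ 6;  out=∅∪out(6)={1}
  fail(12) 'bab': from fail(2)=13 chase 'b': 13 ⇒ 14;  out={3}∪out(14)={3,4}
  fail(4) 'baca': from fail(3)=7 chase 'a': 7→0 ⇒ 13;  out=∅∪out(13)=∅
  fail(10) 'cbbc': from fail(9)=6 chase 'c': 6→1→0 ⇒ 7;  out=∅∪out(7)=∅
  fail(5) 'bacab': from fail(4)=13 chase 'b': 13 ⇒ 14;  out={0}∪out(14)={0,4}
  fail(11) 'cbbcc': from fail(10)=7 chase 'c': 7→0 ⇒ 7;  out={2}∪out(7)={2}

Scan:
[0] read 'b'  n0⇒n1
[1] read 'a'  n1⇒n2
[2] read 'c'  n2⇒n3
[3] read 'a'  n3⇒n4
[4] read 'b'  n4⇒n5  emit P0@[0:4],P4@[3:4]
[5] read 'b'  n5⇒n6 ·f  emit P1@[4:5]
[6] read 'a'  n6⇒n2 ·f
[7] read 'c'  n2⇒n3
[8] read 'b'  n3⇒n8 ·f
[9] read 'b'  n8⇒n9  emit P1@[8:9]
[10] read 'c'  n9⇒n10
[11] read 'c'  n10⇒n11  emit P2@[7:11]
[12] read 'a'  n11⇒n13 ·f
[13] read 'a'  n13⇒n13 ·f
[14] read 'b'  n13⇒n14  emit P4@[13:14]
[15] read 'c'  n14⇒n7 ·f
[16] read 'a'  n7⇒n13 ·f
[17] read 'b'  n13⇒n14  emit P4@[16:17]
[18] read 'a'  n14⇒n2 ·f
[19] read 'b'  n2⇒n12  emit P3@[17:19],P4@[18:19]
[20] read 'c'  n12⇒n7 ·f

All matches (sorted): [[4,0],[4,4],[5,1],[9,1],[11,2],[14,4],[17,4],[19,3],[19,4]]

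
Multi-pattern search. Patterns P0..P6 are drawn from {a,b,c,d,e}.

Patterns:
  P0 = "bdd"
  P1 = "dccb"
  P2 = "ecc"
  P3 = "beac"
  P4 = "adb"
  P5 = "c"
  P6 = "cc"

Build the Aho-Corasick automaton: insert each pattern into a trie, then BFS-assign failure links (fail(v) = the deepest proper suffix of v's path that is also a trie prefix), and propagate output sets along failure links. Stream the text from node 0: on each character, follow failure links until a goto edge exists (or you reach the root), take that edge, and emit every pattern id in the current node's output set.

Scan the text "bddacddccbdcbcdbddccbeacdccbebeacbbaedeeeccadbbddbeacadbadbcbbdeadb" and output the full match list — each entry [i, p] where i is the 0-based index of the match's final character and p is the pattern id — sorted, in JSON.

Build:
Trie (insert patterns):
  0='ε' goto a→14 b→1 c→17 d→4 e→8
  1='b' goto d→2 e→11
  2='bd' goto d→3
  3='bdd' goto ·  [P0 ends]
  4='d' goto c→5
  5='dc' goto c→6
  6='dcc' goto b→7
  7='dccb' goto ·  [P1 ends]
  8='e' goto c→9
  9='ec' goto c→10
  10='ecc' goto ·  [P2 ends]
  11='be' goto a→12
  12='bea' goto c→13
  13='beac' goto ·  [P3 ends]
  14='a' goto d→15
  15='ad' goto b→16
  16='adb' goto ·  [P4 ends]
  17='c' goto c→18  [P5 ends]
  18='cc' goto ·  [P6 ends]

Failure links (BFS by depth):
  n1('b'): parent n0 fail=0; on 'b' 0 → fail=0;  out ∅∪∅=∅
  n4('d'): parent n0 fail=0; on 'd' 0 → fail=0;  out ∅∪∅=∅
  n8('e'): parent n0 fail=0; on 'e' 0 → fail=0;  out ∅∪∅=∅
  n14('a'): parent n0 fail=0; on 'a' 0 → fail=0;  out ∅∪∅=∅
  n17('c'): parent n0 fail=0; on 'c' 0 → fail=0;  out {5}∪∅={5}
  n2('bd'): parent n1 fail=0; on 'd' 0 → fail=4;  out ∅∪∅=∅
  n5('dc'): parent n4 fail=0; on 'c' 0 → fail=17;  out ∅∪{5}={5}
  n9('ec'): parent n8 fail=0; on 'c' 0 → fail=17;  out ∅∪{5}={5}
  n11('be'): parent n1 fail=0; on 'e' 0 → fail=8;  out ∅∪∅=∅
  n15('ad'): parent n14 fail=0; on 'd' 0 → fail=4;  out ∅∪∅=∅
  n18('cc'): parent n17 fail=0; on 'c' 0 → fail=17;  out {6}∪{5}={5,6}
  n3('bdd'): parent n2 fail=4; on 'd' 4→0 → fail=4;  out {0}∪∅={0}
  n6('dcc'): parent n5 fail=17; on 'c' 17 → fail=18;  out ∅∪{5,6}={5,6}
  n10('ecc'): parent n9 fail=17; on 'c' 17 → fail=18;  out {2}∪{5,6}={2,5,6}
  n12('bea'): parent n11 fail=8; on 'a' 8→0 → fail=14;  out ∅∪∅=∅
  n16('adb'): parent n15 fail=4; on 'b' 4→0 → fail=1;  out {4}∪∅={4}
  n7('dccb'): parent n6 fail=18; on 'b' 18→17→0 → fail=1;  out {1}∪∅={1}
  n13('beac'): parent n12 fail=14; on 'c' 14→0 → fail=17;  out {3}∪{5}={3,5}

Text stream:
[0] read 'b'  n0⇒n1
[1] read 'd'  n1⇒n2
[2] read 'd'  n2⇒n3  emit P0@[0:2]
[3] read 'a'  n3⇒n14 (via fail)
[4] read 'c'  n14⇒n17 (via fail)  emit P5@[4:4]
[5] read 'd'  n17⇒n4 (via fail)
[6] read 'd'  n4⇒n4 (via fail)
[7] read 'c'  n4⇒n5  emit P5@[7:7]
[8] read 'c'  n5⇒n6  emit P5@[8:8],P6@[7:8]
[9] read 'b'  n6⇒n7  emit P1@[6:9]
[10] read 'd'  n7⇒n2 (via fail)
[11] read 'c'  n2⇒n5 (via fail)  emit P5@[11:11]
[12] read 'b'  n5⇒n1 (via fail)
[13] read 'c'  n1⇒n17 (via fail)  emit P5@[13:13]
[14] read 'd'  n17⇒n4 (via fail)
[15] read 'b'  n4⇒n1 (via fail)
[16] read 'd'  n1⇒n2
[17] read 'd'  n2⇒n3  emit P0@[15:17]
[18] read 'c'  n3⇒n5 (via fail)  emit P5@[18:18]
[19] read 'c'  n5⇒n6  emit P5@[19:19],P6@[18:19]
[20] read 'b'  n6⇒n7  emit P1@[17:20]
[21] read 'e'  n7⇒n11 (via fail)
[22] read 'a'  n11⇒n12
[23] read 'c'  n12⇒n13  emit P3@[20:23],P5@[23:23]
[24] read 'd'  n13⇒n4 (via fail)
[25] read 'c'  n4⇒n5  emit P5@[25:25]
[26] read 'c'  n5⇒n6  emit P5@[26:26],P6@[25:26]
[27] read 'b'  n6⇒n7  emit P1@[24:27]
[28] read 'e'  n7⇒n11 (via fail)
[29] read 'b'  n11⇒n1 (via fail)
[30] read 'e'  n1⇒n11
[31] read 'a'  n11⇒n12
[32] read 'c'  n12⇒n13  emit P3@[29:32],P5@[32:32]
[33] read 'b'  n13⇒n1 (via fail)
[34] read 'b'  n1⇒n1 (via fail)
[35] read 'a'  n1⇒n14 (via fail)
[36] read 'e'  n14⇒n8 (via fail)
[37] read 'd'  n8⇒n4 (via fail)
[38] read 'e'  n4⇒n8 (via fail)
[39] read 'e'  n8⇒n8 (via fail)
[40] read 'e'  n8⇒n8 (via fail)
[41] read 'c'  n8⇒n9  emit P5@[41:41]
[42] read 'c'  n9⇒n10  emit P2@[40:42],P5@[42:42],P6@[41:42]
[43] read 'a'  n10⇒n14 (via fail)
[44] read 'd'  n14⇒n15
[45] read 'b'  n15⇒n16  emit P4@[43:45]
[46] read 'b'  n16⇒n1 (via fail)
[47] read 'd'  n1⇒n2
[48] read 'd'  n2⇒n3  emit P0@[46:48]
[49] read 'b'  n3⇒n1 (via fail)
[50] read 'e'  n1⇒n11
[51] read 'a'  n11⇒n12
[52] read 'c'  n12⇒n13  emit P3@[49:52],P5@[52:52]
[53] read 'a'  n13⇒n14 (via fail)
[54] read 'd'  n14⇒n15
[55] read 'b'  n15⇒n16  emit P4@[53:55]
[56] read 'a'  n16⇒n14 (via fail)
[57] read 'd'  n14⇒n15
[58] read 'b'  n15⇒n16  emit P4@[56:58]
[59] read 'c'  n16⇒n17 (via fail)  emit P5@[59:59]
[60] read 'b'  n17⇒n1 (via fail)
[61] read 'b'  n1⇒n1 (via fail)
[62] read 'd'  n1⇒n2
[63] read 'e'  n2⇒n8 (via fail)
[64] read 'a'  n8⇒n14 (via fail)
[65] read 'd'  n14⇒n15
[66] read 'b'  n15⇒n16  emit P4@[64:66]

Result: [[2,0],[4,5],[7,5],[8,5],[8,6],[9,1],[11,5],[13,5],[17,0],[18,5],[19,5],[19,6],[20,1],[23,3],[23,5],[25,5],[26,5],[26,6],[27,1],[32,3],[32,5],[41,5],[42,2],[42,5],[42,6],[45,4],[48,0],[52,3],[52,5],[55,4],[58,4],[59,5],[66,4]]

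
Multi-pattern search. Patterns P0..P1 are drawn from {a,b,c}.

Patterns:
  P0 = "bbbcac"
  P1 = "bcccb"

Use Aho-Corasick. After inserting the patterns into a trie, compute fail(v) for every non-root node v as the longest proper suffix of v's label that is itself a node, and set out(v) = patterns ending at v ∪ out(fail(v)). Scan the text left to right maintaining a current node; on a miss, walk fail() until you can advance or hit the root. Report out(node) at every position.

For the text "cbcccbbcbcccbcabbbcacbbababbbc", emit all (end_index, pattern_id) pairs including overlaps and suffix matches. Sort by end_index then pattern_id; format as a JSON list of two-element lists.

Build:
Trie nodes:
  n0 'ε': b→1
  n1 'b': b→2 c→7
  n2 'bb': b→3
  n3 'bbb': c→4
  n4 'bbbc': a→5
  n5 'bbbca': c→6
  n6 'bbbcac': ·  ←P0
  n7 'bc': c→8
  n8 'bcc': c→9
  n9 'bccc': b→10
  n10 'bcccb': ·  ←P1

Failure links (BFS by depth):
  n1('b'): parent n0 fail=0; on 'b' 0 → fail=0;  out ∅∪∅=∅
  n2('bb'): parent n1 fail=0; on 'b' 0 → fail=1;  out ∅∪∅=∅
  n7('bc'): parent n1 fail=0; on 'c' 0 → fail=0;  out ∅∪∅=∅
  n3('bbb'): parent n2 fail=1; on 'b' 1 → fail=2;  out ∅∪∅=∅
  n8('bcc'): parent n7 fail=0; on 'c' 0 → fail=0;  out ∅∪∅=∅
  n4('bbbc'): parent n3 fail=2; on 'c' 2→1 → fail=7;  out ∅∪∅=∅
  n9('bccc'): parent n8 fail=0; on 'c' 0 → fail=0;  out ∅∪∅=∅
  n5('bbbca'): parent n4 fail=7; on 'a' 7→0 → fail=0;  out ∅∪∅=∅
  n10('bcccb'): parent n9 fail=0; on 'b' 0 → fail=1;  out {1}∪∅={1}
  n6('bbbcac'): parent n5 fail=0; on 'c' 0 → fail=0;  out {0}∪∅={0}

Run:
pos 0 'c': at 0
pos 1 'b': at 1
pos 2 'c': at 7
pos 3 'c': at 8
pos 4 'c': at 9
pos 5 'b': at 10  ** P1@[1:5]
pos 6 'b': at 2 (fail-walked)
pos 7 'c': at 7 (fail-walked)
pos 8 'b': at 1 (fail-walked)
pos 9 'c': at 7
pos 10 'c': at 8
pos 11 'c': at 9
pos 12 'b': at 10  ** P1@[8:12]
pos 13 'c': at 7 (fail-walked)
pos 14 'a': at 0 (fail-walked)
pos 15 'b': at 1
pos 16 'b': at 2
pos 17 'b': at 3
pos 18 'c': at 4
pos 19 'a': at 5
pos 20 'c': at 6  ** P0@[15:20]
pos 21 'b': at 1 (fail-walked)
pos 22 'b': at 2
pos 23 'a': at 0 (fail-walked)
pos 24 'b': at 1
pos 25 'a': at 0 (fail-walked)
pos 26 'b': at 1
pos 27 'b': at 2
pos 28 'b': at 3
pos 29 'c': at 4

Matches: [[5,1],[12,1],[20,0]]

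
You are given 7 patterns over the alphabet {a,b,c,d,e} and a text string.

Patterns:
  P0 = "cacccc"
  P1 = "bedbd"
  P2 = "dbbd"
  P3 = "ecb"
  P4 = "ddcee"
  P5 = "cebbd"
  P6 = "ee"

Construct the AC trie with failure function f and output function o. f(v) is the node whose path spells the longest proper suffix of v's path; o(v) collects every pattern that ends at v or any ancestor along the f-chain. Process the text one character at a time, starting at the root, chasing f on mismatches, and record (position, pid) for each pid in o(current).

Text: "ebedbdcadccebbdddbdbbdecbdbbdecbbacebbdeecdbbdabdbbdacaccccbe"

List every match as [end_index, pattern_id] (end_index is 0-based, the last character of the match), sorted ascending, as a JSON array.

Construct AC machine:
Trie nodes:
  n0 'ε': b→7 c→1 d→12 e→16
  n1 'c': a→2 e→23
  n2 'ca': c→3
  n3 'cac': c→4
  n4 'cacc': c→5
  n5 'caccc': c→6
  n6 'cacccc': ·  ←P0
  n7 'b': e→8
  n8 'be': d→9
  n9 'bed': b→10
  n10 'bedb': d→11
  n11 'bedbd': ·  ←P1
  n12 'd': b→13 d→19
  n13 'db': b→14
  n14 'dbb': d→15
  n15 'dbbd': ·  ←P2
  n16 'e': c→17 e→27
  n17 'ec': b→18
  n18 'ecb': ·  ←P3
  n19 'dd': c→20
  n20 'ddc': e→21
  n21 'ddce': e→22
  n22 'ddcee': ·  ←P4
  n23 'ce': b→24
  n24 'ceb': b→25
  n25 'cebb': d→26
  n26 'cebbd': ·  ←P5
  n27 'ee': ·  ←P6

Failure links (BFS by depth):
  fail(1) 'c': from fail(0)=0 chase 'c': 0 ⇒ 0;  out=∅∪out(0)=∅
  fail(7) 'b': from fail(0)=0 chase 'b': 0 ⇒ 0;  out=∅∪out(0)=∅
  fail(12) 'd': from fail(0)=0 chase 'd': 0 ⇒ 0;  out=∅∪out(0)=∅
  fail(16) 'e': from fail(0)=0 chase 'e': 0 ⇒ 0;  out=∅∪out(0)=∅
  fail(2) 'ca': from fail(1)=0 chase 'a': 0 ⇒ 0;  out=∅∪out(0)=∅
  fail(8) 'be': from fail(7)=0 chase 'e': 0 ⇒ 16;  out=∅∪out(16)=∅
  fail(13) 'db': from fail(12)=0 chase 'b': 0 ⇒ 7;  out=∅∪out(7)=∅
  fail(17) 'ec': from fail(16)=0 chase 'c': 0 ⇒ 1;  out=∅∪out(1)=∅
  fail(19) 'dd': from fail(12)=0 chase 'd': 0 ⇒ 12;  out=∅∪out(12)=∅
  fail(23) 'ce': from fail(1)=0 chase 'e': 0 ⇒ 16;  out=∅∪out(16)=∅
  fail(27) 'ee': from fail(16)=0 chase 'e': 0 ⇒ 16;  out={6}∪out(16)={6}
  fail(3) 'cac': from fail(2)=0 chase 'c': 0 ⇒ 1;  out=∅∪out(1)=∅
  fail(9) 'bed': from fail(8)=16 chase 'd': 16→0 ⇒ 12;  out=∅∪out(12)=∅
  fail(14) 'dbb': from fail(13)=7 chase 'b': 7→0 ⇒ 7;  out=∅∪out(7)=∅
  fail(18) 'ecb': from fail(17)=1 chase 'b': 1→0 ⇒ 7;  out={3}∪out(7)={3}
  fail(20) 'ddc': from fail(19)=12 chase 'c': 12→0 ⇒ 1;  out=∅∪out(1)=∅
  fail(24) 'ceb': from fail(23)=16 chase 'b': 16→0 ⇒ 7;  out=∅∪out(7)=∅
  fail(4) 'cacc': from fail(3)=1 chase 'c': 1→0 ⇒ 1;  out=∅∪out(1)=∅
  fail(10) 'bedb': from fail(9)=12 chase 'b': 12 ⇒ 13;  out=∅∪out(13)=∅
  fail(15) 'dbbd': from fail(14)=7 chase 'd': 7→0 ⇒ 12;  out={2}∪out(12)={2}
  fail(21) 'ddce': from fail(20)=1 chase 'e': 1 ⇒ 23;  out=∅∪out(23)=∅
  fail(25) 'cebb': from fail(24)=7 chase 'b': 7→0 ⇒ 7;  out=∅∪out(7)=∅
  fail(5) 'caccc': from fail(4)=1 chase 'c': 1→0 ⇒ 1;  out=∅∪out(1)=∅
  fail(11) 'bedbd': from fail(10)=13 chase 'd': 13→7→0 ⇒ 12;  out={1}∪out(12)={1}
  fail(22) 'ddcee': from fail(21)=23 chase 'e': 23→16 ⇒ 27;  out={4}∪out(27)={4,6}
  fail(26) 'cebbd': from fail(25)=7 chase 'd': 7→0 ⇒ 12;  out={5}∪out(12)={5}
  fail(6) 'cacccc': from fail(5)=1 chase 'c': 1→0 ⇒ 1;  out={0}∪out(1)={0}

Run:
[0] read 'e'  n0⇒n16
[1] read 'b'  n16⇒n7 (via fail)
[2] read 'e'  n7⇒n8
[3] read 'd'  n8⇒n9
[4] read 'b'  n9⇒n10
[5] read 'd'  n10⇒n11  ** P1@[1:5]
[6] read 'c'  n11⇒n1 (via fail)
[7] read 'a'  n1⇒n2
[8] read 'd'  n2⇒n12 (via fail)
[9] read 'c'  n12⇒n1 (via fail)
[10] read 'c'  n1⇒n1 (via fail)
[11] read 'e'  n1⇒n23
[12] read 'b'  n23⇒n24
[13] read 'b'  n24⇒n25
[14] read 'd'  n25⇒n26  ** P5@[10:14]
[15] read 'd'  n26⇒n19 (via fail)
[16] read 'd'  n19⇒n19 (via fail)
[17] read 'b'  n19⇒n13 (via fail)
[18] read 'd'  n13⇒n12 (via fail)
[19] read 'b'  n12⇒n13
[20] read 'b'  n13⇒n14
[21] read 'd'  n14⇒n15  ** P2@[18:21]
[22] read 'e'  n15⇒n16 (via fail)
[23] read 'c'  n16⇒n17
[24] read 'b'  n17⇒n18  ** P3@[22:24]
[25] read 'd'  n18⇒n12 (via fail)
[26] read 'b'  n12⇒n13
[27] read 'b'  n13⇒n14
[28] read 'd'  n14⇒n15  ** P2@[25:28]
[29] read 'e'  n15⇒n16 (via fail)
[30] read 'c'  n16⇒n17
[31] read 'b'  n17⇒n18  ** P3@[29:31]
[32] read 'b'  n18⇒n7 (via fail)
[33] read 'a'  n7⇒n0 (via fail)
[34] read 'c'  n0⇒n1
[35] read 'e'  n1⇒n23
[36] read 'b'  n23⇒n24
[37] read 'b'  n24⇒n25
[38] read 'd'  n25⇒n26  ** P5@[34:38]
[39] read 'e'  n26⇒n16 (via fail)
[40] read 'e'  n16⇒n27  ** P6@[39:40]
[41] read 'c'  n27⇒n17 (via fail)
[42] read 'd'  n17⇒n12 (via fail)
[43] read 'b'  n12⇒n13
[44] read 'b'  n13⇒n14
[45] read 'd'  n14⇒n15  ** P2@[42:45]
[46] read 'a'  n15⇒n0 (via fail)
[47] read 'b'  n0⇒n7
[48] read 'd'  n7⇒n12 (via fail)
[49] read 'b'  n12⇒n13
[50] read 'b'  n13⇒n14
[51] read 'd'  n14⇒n15  ** P2@[48:51]
[52] read 'a'  n15⇒n0 (via fail)
[53] read 'c'  n0⇒n1
[54] read 'a'  n1⇒n2
[55] read 'c'  n2⇒n3
[56] read 'c'  n3⇒n4
[57] read 'c'  n4⇒n5
[58] read 'c'  n5⇒n6  ** P0@[53:58]
[59] read 'b'  n6⇒n7 (via fail)
[60] read 'e'  n7⇒n8

Matches: [[5,1],[14,5],[21,2],[24,3],[28,2],[31,3],[38,5],[40,6],[45,2],[51,2],[58,0]]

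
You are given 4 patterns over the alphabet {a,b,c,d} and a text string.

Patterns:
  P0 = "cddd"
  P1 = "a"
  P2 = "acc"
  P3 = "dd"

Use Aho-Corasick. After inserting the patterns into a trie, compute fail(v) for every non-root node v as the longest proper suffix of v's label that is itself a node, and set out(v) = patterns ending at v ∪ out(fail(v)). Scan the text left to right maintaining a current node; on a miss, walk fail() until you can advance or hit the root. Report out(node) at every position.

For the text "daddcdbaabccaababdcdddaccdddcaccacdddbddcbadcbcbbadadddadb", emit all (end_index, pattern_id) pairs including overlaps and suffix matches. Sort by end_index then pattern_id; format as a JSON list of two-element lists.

Build automaton:
Trie nodes:
  0='ε' goto a→5 c→1 d→8
  1='c' goto d→2
  2='cd' goto d→3
  3='cdd' goto d→4
  4='cddd' goto ·  [P0 ends]
  5='a' goto c→6  [P1 ends]
  6='ac' goto c→7
  7='acc' goto ·  [P2 ends]
  8='d' goto d→9
  9='dd' goto ·  [P3 ends]

BFS fail/out derivation:
  fail(1) 'c': from fail(0)=0 chase 'c': 0 ⇒ 0;  out=∅∪out(0)=∅
  fail(5) 'a': from fail(0)=0 chase 'a': 0 ⇒ 0;  out={1}∪out(0)={1}
  fail(8) 'd': from fail(0)=0 chase 'd': 0 ⇒ 0;  out=∅∪out(0)=∅
  fail(2) 'cd': from fail(1)=0 chase 'd': 0 ⇒ 8;  out=∅∪out(8)=∅
  fail(6) 'ac': from fail(5)=0 chase 'c': 0 ⇒ 1;  out=∅∪out(1)=∅
  fail(9) 'dd': from fail(8)=0 chase 'd': 0 ⇒ 8;  out={3}∪out(8)={3}
  fail(3) 'cdd': from fail(2)=8 chase 'd': 8 ⇒ 9;  out=∅∪out(9)={3}
  fail(7) 'acc': from fail(6)=1 chase 'c': 1→0 ⇒ 1;  out={2}∪out(1)={2}
  fail(4) 'cddd': from fail(3)=9 chase 'd': 9→8 ⇒ 9;  out={0}∪out(9)={0,3}

Scan:
pos 0 'd': at 8
pos 1 'a': at 5 ·f  emit P1@[1:1]
pos 2 'd': at 8 ·f
pos 3 'd': at 9  emit P3@[2:3]
pos 4 'c': at 1 ·f
pos 5 'd': at 2
pos 6 'b': at 0 ·f
pos 7 'a': at 5  emit P1@[7:7]
pos 8 'a': at 5 ·f  emit P1@[8:8]
pos 9 'b': at 0 ·f
pos 10 'c': at 1
pos 11 'c': at 1 ·f
pos 12 'a': at 5 ·f  emit P1@[12:12]
pos 13 'a': at 5 ·f  emit P1@[13:13]
pos 14 'b': at 0 ·f
pos 15 'a': at 5  emit P1@[15:15]
pos 16 'b': at 0 ·f
pos 17 'd': at 8
pos 18 'c': at 1 ·f
pos 19 'd': at 2
pos 20 'd': at 3  emit P3@[19:20]
pos 21 'd': at 4  emit P0@[18:21],P3@[20:21]
pos 22 'a': at 5 ·f  emit P1@[22:22]
pos 23 'c': at 6
pos 24 'c': at 7  emit P2@[22:24]
pos 25 'd': at 2 ·f
pos 26 'd': at 3  emit P3@[25:26]
pos 27 'd': at 4  emit P0@[24:27],P3@[26:27]
pos 28 'c': at 1 ·f
pos 29 'a': at 5 ·f  emit P1@[29:29]
pos 30 'c': at 6
pos 31 'c': at 7  emit P2@[29:31]
pos 32 'a': at 5 ·f  emit P1@[32:32]
pos 33 'c': at 6
pos 34 'd': at 2 ·f
pos 35 'd': at 3  emit P3@[34:35]
pos 36 'd': at 4  emit P0@[33:36],P3@[35:36]
pos 37 'b': at 0 ·f
pos 38 'd': at 8
pos 39 'd': at 9  emit P3@[38:39]
pos 40 'c': at 1 ·f
pos 41 'b': at 0 ·f
pos 42 'a': at 5  emit P1@[42:42]
pos 43 'd': at 8 ·f
pos 44 'c': at 1 ·f
pos 45 'b': at 0 ·f
pos 46 'c': at 1
pos 47 'b': at 0 ·f
pos 48 'b': at 0
pos 49 'a': at 5  emit P1@[49:49]
pos 50 'd': at 8 ·f
pos 51 'a': at 5 ·f  emit P1@[51:51]
pos 52 'd': at 8 ·f
pos 53 'd': at 9  emit P3@[52:53]
pos 54 'd': at 9 ·f  emit P3@[53:54]
pos 55 'a': at 5 ·f  emit P1@[55:55]
pos 56 'd': at 8 ·f
pos 57 'b': at 0 ·f

Matches: [[1,1],[3,3],[7,1],[8,1],[12,1],[13,1],[15,1],[20,3],[21,0],[21,3],[22,1],[24,2],[26,3],[27,0],[27,3],[29,1],[31,2],[32,1],[35,3],[36,0],[36,3],[39,3],[42,1],[49,1],[51,1],[53,3],[54,3],[55,1]]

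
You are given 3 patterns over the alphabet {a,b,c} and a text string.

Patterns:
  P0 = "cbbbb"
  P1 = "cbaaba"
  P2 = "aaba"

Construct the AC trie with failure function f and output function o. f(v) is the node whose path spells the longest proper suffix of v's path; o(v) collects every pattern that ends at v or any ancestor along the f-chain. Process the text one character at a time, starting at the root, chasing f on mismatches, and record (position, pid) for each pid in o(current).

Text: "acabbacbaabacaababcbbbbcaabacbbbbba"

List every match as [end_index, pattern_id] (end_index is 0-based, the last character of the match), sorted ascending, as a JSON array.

Build:
Trie nodes:
  n0 'ε': a→10 c→1
  n1 'c': b→2
  n2 'cb': a→6 b→3
  n3 'cbb': b→4
  n4 'cbbb': b→5
  n5 'cbbbb': ·  [P0 ends]
  n6 'cba': a→7
  n7 'cbaa': b→8
  n8 'cbaab': a→9
  n9 'cbaaba': ·  [P1 ends]
  n10 'a': a→11
  n11 'aa': b→12
  n12 'aab': a→13
  n13 'aaba': ·  [P2 ends]

BFS fail/out derivation:
  fail(1) 'c': from fail(0)=0 chase 'c': 0 ⇒ 0;  out=∅∪out(0)=∅
  fail(10) 'a': from fail(0)=0 chase 'a': 0 ⇒ 0;  out=∅∪out(0)=∅
  fail(2) 'cb': from fail(1)=0 chase 'b': 0 ⇒ 0;  out=∅∪out(0)=∅
  fail(11) 'aa': from fail(10)=0 chase 'a': 0 ⇒ 10;  out=∅∪out(10)=∅
  fail(3) 'cbb': from fail(2)=0 chase 'b': 0 ⇒ 0;  out=∅∪out(0)=∅
  fail(6) 'cba': from fail(2)=0 chase 'a': 0 ⇒ 10;  out=∅∪out(10)=∅
  fail(12) 'aab': from fail(11)=10 chase 'b': 10→0 ⇒ 0;  out=∅∪out(0)=∅
  fail(4) 'cbbb': from fail(3)=0 chase 'b': 0 ⇒ 0;  out=∅∪out(0)=∅
  fail(7) 'cbaa': from fail(6)=10 chase 'a': 10 ⇒ 11;  out=∅∪out(11)=∅
  fail(13) 'aaba': from fail(12)=0 chase 'a': 0 ⇒ 10;  out={2}∪out(10)={2}
  fail(5) 'cbbbb': from fail(4)=0 chase 'b': 0 ⇒ 0;  out={0}∪out(0)={0}
  fail(8) 'cbaab': from fail(7)=11 chase 'b': 11 ⇒ 12;  out=∅∪out(12)=∅
  fail(9) 'cbaaba': from fail(8)=12 chase 'a': 12 ⇒ 13;  out={1}∪out(13)={1,2}

Scan:
[0] read 'a'  n0⇒n10
[1] read 'c'  n10⇒n1 (fail-walked)
[2] read 'a'  n1⇒n10 (fail-walked)
[3] read 'b'  n10⇒n0 (fail-walked)
[4] read 'b'  n0⇒n0
[5] read 'a'  n0⇒n10
[6] read 'c'  n10⇒n1 (fail-walked)
[7] read 'b'  n1⇒n2
[8] read 'a'  n2⇒n6
[9] read 'a'  n6⇒n7
[10] read 'b'  n7⇒n8
[11] read 'a'  n8⇒n9  → match P1@[6:11],P2@[8:11]
[12] read 'c'  n9⇒n1 (fail-walked)
[13] read 'a'  n1⇒n10 (fail-walked)
[14] read 'a'  n10⇒n11
[15] read 'b'  n11⇒n12
[16] read 'a'  n12⇒n13  → match P2@[13:16]
[17] read 'b'  n13⇒n0 (fail-walked)
[18] read 'c'  n0⇒n1
[19] read 'b'  n1⇒n2
[20] read 'b'  n2⇒n3
[21] read 'b'  n3⇒n4
[22] read 'b'  n4⇒n5  → match P0@[18:22]
[23] read 'c'  n5⇒n1 (fail-walked)
[24] read 'a'  n1⇒n10 (fail-walked)
[25] read 'a'  n10⇒n11
[26] read 'b'  n11⇒n12
[27] read 'a'  n12⇒n13  → match P2@[24:27]
[28] read 'c'  n13⇒n1 (fail-walked)
[29] read 'b'  n1⇒n2
[30] read 'b'  n2⇒n3
[31] read 'b'  n3⇒n4
[32] read 'b'  n4⇒n5  → match P0@[28:32]
[33] read 'b'  n5⇒n0 (fail-walked)
[34] read 'a'  n0⇒n10

All matches (sorted): [[11,1],[11,2],[16,2],[22,0],[27,2],[32,0]]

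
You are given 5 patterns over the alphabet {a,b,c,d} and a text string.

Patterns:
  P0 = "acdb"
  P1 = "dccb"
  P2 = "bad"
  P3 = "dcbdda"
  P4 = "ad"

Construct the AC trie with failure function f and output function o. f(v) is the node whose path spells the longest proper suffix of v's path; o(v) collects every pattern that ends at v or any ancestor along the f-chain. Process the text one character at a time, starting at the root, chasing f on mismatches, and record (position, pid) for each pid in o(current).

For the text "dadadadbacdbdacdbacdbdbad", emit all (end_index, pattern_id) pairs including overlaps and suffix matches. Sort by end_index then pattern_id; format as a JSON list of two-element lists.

Construct AC machine:
Trie nodes:
  n0 'ε': a→1 b→9 d→5
  n1 'a': c→2 d→16
  n2 'ac': d→3
  n3 'acd': b→4
  n4 'acdb': ·  [P0 ends]
  n5 'd': c→6
  n6 'dc': b→12 c→7
  n7 'dcc': b→8
  n8 'dccb': ·  [P1 ends]
  n9 'b': a→10
  n10 'ba': d→11
  n11 'bad': ·  [P2 ends]
  n12 'dcb': d→13
  n13 'dcbd': d→14
  n14 'dcbdd': a→15
  n15 'dcbdda': ·  [P3 ends]
  n16 'ad': ·  [P4 ends]

BFS fail/out derivation:
  n1('a'): parent n0 fail=0; on 'a' 0 → fail=0;  out ∅∪∅=∅
  n5('d'): parent n0 fail=0; on 'd' 0 → fail=0;  out ∅∪∅=∅
  n9('b'): parent n0 fail=0; on 'b' 0 → fail=0;  out ∅∪∅=∅
  n2('ac'): parent n1 fail=0; on 'c' 0 → fail=0;  out ∅∪∅=∅
  n6('dc'): parent n5 fail=0; on 'c' 0 → fail=0;  out ∅∪∅=∅
  n10('ba'): parent n9 fail=0; on 'a' 0 → fail=1;  out ∅∪∅=∅
  n16('ad'): parent n1 fail=0; on 'd' 0 → fail=5;  out {4}∪∅={4}
  n3('acd'): parent n2 fail=0; on 'd' 0 → fail=5;  out ∅∪∅=∅
  n7('dcc'): parent n6 fail=0; on 'c' 0 → fail=0;  out ∅∪∅=∅
  n11('bad'): parent n10 fail=1; on 'd' 1 → fail=16;  out {2}∪{4}={2,4}
  n12('dcb'): parent n6 fail=0; on 'b' 0 → fail=9;  out ∅∪∅=∅
  n4('acdb'): parent n3 fail=5; on 'b' 5→0 → fail=9;  out {0}∪∅={0}
  n8('dccb'): parent n7 fail=0; on 'b' 0 → fail=9;  out {1}∪∅={1}
  n13('dcbd'): parent n12 fail=9; on 'd' 9→0 → fail=5;  out ∅∪∅=∅
  n14('dcbdd'): parent n13 fail=5; on 'd' 5→0 → fail=5;  out ∅∪∅=∅
  n15('dcbdda'): parent n14 fail=5; on 'a' 5→0 → fail=1;  out {3}∪∅={3}

Run:
[0] read 'd'  n0⇒n5
[1] read 'a'  n5⇒n1 (via fail)
[2] read 'd'  n1⇒n16  ** P4@[1:2]
[3] read 'a'  n16⇒n1 (via fail)
[4] read 'd'  n1⇒n16  ** P4@[3:4]
[5] read 'a'  n16⇒n1 (via fail)
[6] read 'd'  n1⇒n16  ** P4@[5:6]
[7] read 'b'  n16⇒n9 (via fail)
[8] read 'a'  n9⇒n10
[9] read 'c'  n10⇒n2 (via fail)
[10] read 'd'  n2⇒n3
[11] read 'b'  n3⇒n4  ** P0@[8:11]
[12] read 'd'  n4⇒n5 (via fail)
[13] read 'a'  n5⇒n1 (via fail)
[14] read 'c'  n1⇒n2
[15] read 'd'  n2⇒n3
[16] read 'b'  n3⇒n4  ** P0@[13:16]
[17] read 'a'  n4⇒n10 (via fail)
[18] read 'c'  n10⇒n2 (via fail)
[19] read 'd'  n2⇒n3
[20] read 'b'  n3⇒n4  ** P0@[17:20]
[21] read 'd'  n4⇒n5 (via fail)
[22] read 'b'  n5⇒n9 (via fail)
[23] read 'a'  n9⇒n10
[24] read 'd'  n10⇒n11  ** P2@[22:24],P4@[23:24]

Matches: [[2,4],[4,4],[6,4],[11,0],[16,0],[20,0],[24,2],[24,4]]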